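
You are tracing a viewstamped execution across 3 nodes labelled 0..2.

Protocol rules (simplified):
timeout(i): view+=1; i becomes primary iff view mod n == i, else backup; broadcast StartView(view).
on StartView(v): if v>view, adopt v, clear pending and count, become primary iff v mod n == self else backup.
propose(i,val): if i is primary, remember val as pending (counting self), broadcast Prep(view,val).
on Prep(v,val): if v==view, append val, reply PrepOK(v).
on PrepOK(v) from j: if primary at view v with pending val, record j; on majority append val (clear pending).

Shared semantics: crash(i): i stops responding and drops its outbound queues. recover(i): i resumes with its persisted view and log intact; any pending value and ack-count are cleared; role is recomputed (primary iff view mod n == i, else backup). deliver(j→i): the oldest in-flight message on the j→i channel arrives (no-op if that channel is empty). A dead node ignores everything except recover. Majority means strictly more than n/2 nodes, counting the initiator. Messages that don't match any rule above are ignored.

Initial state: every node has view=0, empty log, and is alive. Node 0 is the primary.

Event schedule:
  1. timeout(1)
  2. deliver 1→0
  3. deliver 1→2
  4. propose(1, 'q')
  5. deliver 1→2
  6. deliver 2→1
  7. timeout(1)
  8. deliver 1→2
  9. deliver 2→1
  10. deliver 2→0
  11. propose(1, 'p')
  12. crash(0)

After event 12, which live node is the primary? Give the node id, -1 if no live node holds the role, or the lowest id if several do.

2

step 1 timeout(1): 1={prim,v=1,log=-}
step 2 deliver 1→0: 0={back,v=1,log=-}
step 3 deliver 1→2: 2={back,v=1,log=-}
step 4 propose(1,'q'): —
step 5 deliver 1→2: 2={back,v=1,log=q}
step 6 deliver 2→1: 1={prim,v=1,log=q}
step 7 timeout(1): 1={back,v=2,log=q}
step 8 deliver 1→2: 2={prim,v=2,log=q}
step 9 deliver 2→1: —
step 10 deliver 2→0: —
step 11 propose(1,'p'): —
step 12 crash(0): 0={✗back,v=1,log=-}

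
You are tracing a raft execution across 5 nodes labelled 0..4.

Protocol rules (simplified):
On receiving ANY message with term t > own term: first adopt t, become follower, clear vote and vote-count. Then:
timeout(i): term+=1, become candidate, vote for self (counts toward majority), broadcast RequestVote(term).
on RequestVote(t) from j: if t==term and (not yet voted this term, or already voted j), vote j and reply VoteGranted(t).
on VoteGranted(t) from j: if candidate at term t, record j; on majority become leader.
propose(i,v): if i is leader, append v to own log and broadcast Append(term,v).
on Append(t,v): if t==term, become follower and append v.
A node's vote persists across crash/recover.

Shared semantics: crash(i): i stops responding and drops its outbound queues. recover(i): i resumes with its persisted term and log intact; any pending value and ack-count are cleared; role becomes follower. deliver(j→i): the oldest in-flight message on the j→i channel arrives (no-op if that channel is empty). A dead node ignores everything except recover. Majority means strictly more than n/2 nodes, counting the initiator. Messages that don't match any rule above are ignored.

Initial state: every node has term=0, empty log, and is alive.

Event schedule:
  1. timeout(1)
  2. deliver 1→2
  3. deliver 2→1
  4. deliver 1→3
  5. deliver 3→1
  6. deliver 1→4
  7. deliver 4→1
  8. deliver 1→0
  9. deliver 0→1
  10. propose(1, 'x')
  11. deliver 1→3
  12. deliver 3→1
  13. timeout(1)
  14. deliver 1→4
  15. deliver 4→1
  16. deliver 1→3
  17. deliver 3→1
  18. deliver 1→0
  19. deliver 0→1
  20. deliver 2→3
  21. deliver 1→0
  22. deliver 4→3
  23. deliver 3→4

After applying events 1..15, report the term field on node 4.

1

after 1 — timeout(1): n1:cand/t1/[-]
after 2 — deliver 1→2: n2:foll/t1/[-]
after 3 — deliver 2→1: ·
after 4 — deliver 1→3: n3:foll/t1/[-]
after 5 — deliver 3→1: n1:lead/t1/[-]
after 6 — deliver 1→4: n4:foll/t1/[-]
after 7 — deliver 4→1: ·
after 8 — deliver 1→0: n0:foll/t1/[-]
after 9 — deliver 0→1: ·
after 10 — propose(1,'x'): n1:lead/t1/[x]
after 11 — deliver 1→3: n3:foll/t1/[x]
after 12 — deliver 3→1: ·
after 13 — timeout(1): n1:cand/t2/[x]
after 14 — deliver 1→4: n4:foll/t1/[x]
after 15 — deliver 4→1: ·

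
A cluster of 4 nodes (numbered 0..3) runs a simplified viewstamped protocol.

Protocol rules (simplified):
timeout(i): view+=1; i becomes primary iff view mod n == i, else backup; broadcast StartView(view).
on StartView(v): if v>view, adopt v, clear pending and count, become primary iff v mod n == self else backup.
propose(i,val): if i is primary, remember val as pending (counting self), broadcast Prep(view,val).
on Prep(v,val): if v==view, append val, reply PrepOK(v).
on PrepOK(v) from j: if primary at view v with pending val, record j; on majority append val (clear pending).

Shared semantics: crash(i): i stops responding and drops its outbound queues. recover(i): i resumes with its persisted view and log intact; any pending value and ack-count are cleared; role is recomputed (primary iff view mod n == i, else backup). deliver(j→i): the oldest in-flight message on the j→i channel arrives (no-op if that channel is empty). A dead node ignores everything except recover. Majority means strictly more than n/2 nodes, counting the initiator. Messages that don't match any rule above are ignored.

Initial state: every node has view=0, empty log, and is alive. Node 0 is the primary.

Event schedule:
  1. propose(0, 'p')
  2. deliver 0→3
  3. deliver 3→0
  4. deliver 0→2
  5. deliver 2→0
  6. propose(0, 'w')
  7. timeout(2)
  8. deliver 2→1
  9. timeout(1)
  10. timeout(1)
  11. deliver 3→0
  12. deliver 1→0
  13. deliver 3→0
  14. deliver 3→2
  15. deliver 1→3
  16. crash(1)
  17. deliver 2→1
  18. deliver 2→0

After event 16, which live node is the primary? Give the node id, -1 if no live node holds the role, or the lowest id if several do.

-1

after 1 — propose(0,'p'): ·
after 2 — deliver 0→3: n3:back/v0/[p]
after 3 — deliver 3→0: ·
after 4 — deliver 0→2: n2:back/v0/[p]
after 5 — deliver 2→0: n0:prim/v0/[p]
after 6 — propose(0,'w'): ·
after 7 — timeout(2): n2:back/v1/[p]
after 8 — deliver 2→1: n1:prim/v1/[-]
after 9 — timeout(1): n1:back/v2/[-]
after 10 — timeout(1): n1:back/v3/[-]
after 11 — deliver 3→0: ·
after 12 — deliver 1→0: n0:back/v2/[p]
after 13 — deliver 3→0: ·
after 14 — deliver 3→2: ·
after 15 — deliver 1→3: n3:back/v2/[p]
after 16 — crash(1): n1:✗back/v3/[-]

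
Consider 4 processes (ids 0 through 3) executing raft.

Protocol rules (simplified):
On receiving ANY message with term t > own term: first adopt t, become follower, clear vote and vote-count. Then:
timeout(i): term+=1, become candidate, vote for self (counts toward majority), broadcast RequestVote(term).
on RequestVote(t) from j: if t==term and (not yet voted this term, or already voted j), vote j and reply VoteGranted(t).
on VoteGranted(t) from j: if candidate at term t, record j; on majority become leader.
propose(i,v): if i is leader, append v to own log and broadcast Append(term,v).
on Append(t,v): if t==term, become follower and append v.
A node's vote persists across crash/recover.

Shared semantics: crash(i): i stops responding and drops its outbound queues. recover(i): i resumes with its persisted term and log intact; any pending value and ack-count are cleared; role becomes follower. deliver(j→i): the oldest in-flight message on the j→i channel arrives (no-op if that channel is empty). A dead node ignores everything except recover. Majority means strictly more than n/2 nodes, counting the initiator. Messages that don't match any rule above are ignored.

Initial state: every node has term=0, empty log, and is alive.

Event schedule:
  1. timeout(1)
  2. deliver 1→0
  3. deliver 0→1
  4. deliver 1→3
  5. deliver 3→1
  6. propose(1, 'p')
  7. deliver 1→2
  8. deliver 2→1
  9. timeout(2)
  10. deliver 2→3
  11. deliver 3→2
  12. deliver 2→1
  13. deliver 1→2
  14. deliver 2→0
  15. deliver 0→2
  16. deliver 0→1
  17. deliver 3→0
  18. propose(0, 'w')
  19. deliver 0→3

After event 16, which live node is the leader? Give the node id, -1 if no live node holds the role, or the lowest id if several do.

2

after 1 — timeout(1): n1:cand/t1/[-]
after 2 — deliver 1→0: n0:foll/t1/[-]
after 3 — deliver 0→1: ·
after 4 — deliver 1→3: n3:foll/t1/[-]
after 5 — deliver 3→1: n1:lead/t1/[-]
after 6 — propose(1,'p'): n1:lead/t1/[p]
after 7 — deliver 1→2: n2:foll/t1/[-]
after 8 — deliver 2→1: ·
after 9 — timeout(2): n2:cand/t2/[-]
after 10 — deliver 2→3: n3:foll/t2/[-]
after 11 — deliver 3→2: ·
after 12 — deliver 2→1: n1:foll/t2/[p]
after 13 — deliver 1→2: ·
after 14 — deliver 2→0: n0:foll/t2/[-]
after 15 — deliver 0→2: n2:lead/t2/[-]
after 16 — deliver 0→1: ·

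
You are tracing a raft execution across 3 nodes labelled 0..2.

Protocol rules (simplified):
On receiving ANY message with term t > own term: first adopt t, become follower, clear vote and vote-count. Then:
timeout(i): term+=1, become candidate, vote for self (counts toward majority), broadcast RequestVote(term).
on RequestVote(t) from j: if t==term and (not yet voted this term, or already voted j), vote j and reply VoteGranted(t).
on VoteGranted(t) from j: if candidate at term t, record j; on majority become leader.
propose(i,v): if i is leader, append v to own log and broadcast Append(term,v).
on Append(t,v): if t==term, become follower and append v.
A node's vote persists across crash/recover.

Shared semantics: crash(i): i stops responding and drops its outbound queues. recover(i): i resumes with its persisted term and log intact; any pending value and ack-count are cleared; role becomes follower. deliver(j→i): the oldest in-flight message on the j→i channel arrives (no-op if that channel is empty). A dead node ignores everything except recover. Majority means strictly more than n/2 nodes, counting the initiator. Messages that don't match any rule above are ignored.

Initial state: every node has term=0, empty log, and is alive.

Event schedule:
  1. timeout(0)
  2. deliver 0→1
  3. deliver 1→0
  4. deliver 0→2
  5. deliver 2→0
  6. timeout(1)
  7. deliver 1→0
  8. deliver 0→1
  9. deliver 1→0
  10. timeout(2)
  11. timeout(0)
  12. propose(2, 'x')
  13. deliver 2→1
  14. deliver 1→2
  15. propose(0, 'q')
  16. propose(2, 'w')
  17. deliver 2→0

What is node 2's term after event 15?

2

[1] timeout(0) → N0(cand t1 [-])
[2] deliver 0→1 → N1(foll t1 [-])
[3] deliver 1→0 → N0(lead t1 [-])
[4] deliver 0→2 → N2(foll t1 [-])
[5] deliver 2→0 → ∅
[6] timeout(1) → N1(cand t2 [-])
[7] deliver 1→0 → N0(foll t2 [-])
[8] deliver 0→1 → N1(lead t2 [-])
[9] deliver 1→0 → ∅
[10] timeout(2) → N2(cand t2 [-])
[11] timeout(0) → N0(cand t3 [-])
[12] propose(2,'x') → ∅
[13] deliver 2→1 → ∅
[14] deliver 1→2 → ∅
[15] propose(0,'q') → ∅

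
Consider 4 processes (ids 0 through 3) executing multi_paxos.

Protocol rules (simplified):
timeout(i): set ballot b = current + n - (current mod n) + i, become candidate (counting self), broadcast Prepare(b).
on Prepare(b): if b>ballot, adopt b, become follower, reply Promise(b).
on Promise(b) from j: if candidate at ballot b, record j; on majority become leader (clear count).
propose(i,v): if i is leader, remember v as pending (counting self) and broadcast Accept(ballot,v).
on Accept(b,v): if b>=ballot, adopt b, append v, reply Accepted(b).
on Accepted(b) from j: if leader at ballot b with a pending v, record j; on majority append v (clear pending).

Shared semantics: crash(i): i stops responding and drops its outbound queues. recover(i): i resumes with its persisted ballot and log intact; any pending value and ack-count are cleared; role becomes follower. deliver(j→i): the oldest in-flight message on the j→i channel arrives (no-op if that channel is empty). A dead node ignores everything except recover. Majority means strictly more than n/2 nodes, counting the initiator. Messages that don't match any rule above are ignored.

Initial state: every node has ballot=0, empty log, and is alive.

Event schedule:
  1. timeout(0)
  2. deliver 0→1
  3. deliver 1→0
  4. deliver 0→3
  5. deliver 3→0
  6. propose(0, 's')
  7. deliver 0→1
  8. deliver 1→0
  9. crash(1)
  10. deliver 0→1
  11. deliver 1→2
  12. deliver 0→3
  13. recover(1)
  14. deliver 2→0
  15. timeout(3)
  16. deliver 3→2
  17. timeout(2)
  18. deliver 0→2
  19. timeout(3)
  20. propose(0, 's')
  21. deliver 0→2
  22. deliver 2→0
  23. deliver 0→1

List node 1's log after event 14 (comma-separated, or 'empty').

step 1 timeout(0): 0={cand,b=4,log=-}
step 2 deliver 0→1: 1={foll,b=4,log=-}
step 3 deliver 1→0: —
step 4 deliver 0→3: 3={foll,b=4,log=-}
step 5 deliver 3→0: 0={lead,b=4,log=-}
step 6 propose(0,'s'): —
step 7 deliver 0→1: 1={foll,b=4,log=s}
step 8 deliver 1→0: —
step 9 crash(1): 1={✗foll,b=4,log=s}
step 10 deliver 0→1: —
step 11 deliver 1→2: —
step 12 deliver 0→3: 3={foll,b=4,log=s}
step 13 recover(1): 1={foll,b=4,log=s}
step 14 deliver 2→0: —

s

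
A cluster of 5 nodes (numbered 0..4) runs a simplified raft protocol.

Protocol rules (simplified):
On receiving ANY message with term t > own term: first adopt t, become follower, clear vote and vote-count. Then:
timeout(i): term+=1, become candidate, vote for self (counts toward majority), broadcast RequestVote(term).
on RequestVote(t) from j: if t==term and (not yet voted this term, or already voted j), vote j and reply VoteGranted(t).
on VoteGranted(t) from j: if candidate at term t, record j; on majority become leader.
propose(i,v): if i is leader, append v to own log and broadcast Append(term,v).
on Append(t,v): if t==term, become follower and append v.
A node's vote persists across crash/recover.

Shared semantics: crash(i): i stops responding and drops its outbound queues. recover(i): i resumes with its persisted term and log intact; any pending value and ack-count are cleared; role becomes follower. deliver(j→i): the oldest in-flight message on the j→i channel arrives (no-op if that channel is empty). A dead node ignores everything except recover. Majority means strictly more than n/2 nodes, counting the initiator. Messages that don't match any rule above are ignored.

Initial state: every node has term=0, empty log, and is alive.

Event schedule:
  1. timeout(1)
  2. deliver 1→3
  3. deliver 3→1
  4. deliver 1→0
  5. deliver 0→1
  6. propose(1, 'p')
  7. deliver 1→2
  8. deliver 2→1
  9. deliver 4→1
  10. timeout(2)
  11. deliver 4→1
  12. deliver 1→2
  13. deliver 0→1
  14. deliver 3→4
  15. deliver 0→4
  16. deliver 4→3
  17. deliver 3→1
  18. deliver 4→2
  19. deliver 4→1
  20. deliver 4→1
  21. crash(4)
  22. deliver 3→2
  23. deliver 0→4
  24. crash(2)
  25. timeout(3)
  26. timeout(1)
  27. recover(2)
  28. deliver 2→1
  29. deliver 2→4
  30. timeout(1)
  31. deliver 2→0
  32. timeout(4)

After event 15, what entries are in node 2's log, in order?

1. timeout(1):  <1:cand t1 ->
2. deliver 1→3:  <3:foll t1 ->
3. deliver 3→1:  nop
4. deliver 1→0:  <0:foll t1 ->
5. deliver 0→1:  <1:lead t1 ->
6. propose(1,'p'):  <1:lead t1 p>
7. deliver 1→2:  <2:foll t1 ->
8. deliver 2→1:  nop
9. deliver 4→1:  nop
10. timeout(2):  <2:cand t2 ->
11. deliver 4→1:  nop
12. deliver 1→2:  nop
13. deliver 0→1:  nop
14. deliver 3→4:  nop
15. deliver 0→4:  nop

empty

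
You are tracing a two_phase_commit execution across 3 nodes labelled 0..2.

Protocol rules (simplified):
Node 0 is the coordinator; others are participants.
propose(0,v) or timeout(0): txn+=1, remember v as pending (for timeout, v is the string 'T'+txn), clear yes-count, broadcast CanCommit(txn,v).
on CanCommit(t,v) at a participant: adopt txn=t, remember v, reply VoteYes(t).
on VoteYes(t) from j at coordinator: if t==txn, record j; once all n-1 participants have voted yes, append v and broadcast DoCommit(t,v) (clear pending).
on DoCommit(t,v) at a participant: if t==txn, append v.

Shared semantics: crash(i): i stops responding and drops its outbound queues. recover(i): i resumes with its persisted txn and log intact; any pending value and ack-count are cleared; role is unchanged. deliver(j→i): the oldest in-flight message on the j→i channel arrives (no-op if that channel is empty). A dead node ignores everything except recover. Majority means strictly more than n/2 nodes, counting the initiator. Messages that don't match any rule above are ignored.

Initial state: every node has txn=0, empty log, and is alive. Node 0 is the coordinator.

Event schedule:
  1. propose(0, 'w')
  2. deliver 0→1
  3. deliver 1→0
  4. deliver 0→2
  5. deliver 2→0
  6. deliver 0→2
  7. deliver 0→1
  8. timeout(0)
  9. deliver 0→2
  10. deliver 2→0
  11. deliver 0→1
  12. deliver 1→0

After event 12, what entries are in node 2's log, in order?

[1] propose(0,'w') → N0(coor t1 [-])
[2] deliver 0→1 → N1(part t1 [-])
[3] deliver 1→0 → ∅
[4] deliver 0→2 → N2(part t1 [-])
[5] deliver 2→0 → N0(coor t1 [w])
[6] deliver 0→2 → N2(part t1 [w])
[7] deliver 0→1 → N1(part t1 [w])
[8] timeout(0) → N0(coor t2 [w])
[9] deliver 0→2 → N2(part t2 [w])
[10] deliver 2→0 → ∅
[11] deliver 0→1 → N1(part t2 [w])
[12] deliver 1→0 → N0(coor t2 [w,T2])

w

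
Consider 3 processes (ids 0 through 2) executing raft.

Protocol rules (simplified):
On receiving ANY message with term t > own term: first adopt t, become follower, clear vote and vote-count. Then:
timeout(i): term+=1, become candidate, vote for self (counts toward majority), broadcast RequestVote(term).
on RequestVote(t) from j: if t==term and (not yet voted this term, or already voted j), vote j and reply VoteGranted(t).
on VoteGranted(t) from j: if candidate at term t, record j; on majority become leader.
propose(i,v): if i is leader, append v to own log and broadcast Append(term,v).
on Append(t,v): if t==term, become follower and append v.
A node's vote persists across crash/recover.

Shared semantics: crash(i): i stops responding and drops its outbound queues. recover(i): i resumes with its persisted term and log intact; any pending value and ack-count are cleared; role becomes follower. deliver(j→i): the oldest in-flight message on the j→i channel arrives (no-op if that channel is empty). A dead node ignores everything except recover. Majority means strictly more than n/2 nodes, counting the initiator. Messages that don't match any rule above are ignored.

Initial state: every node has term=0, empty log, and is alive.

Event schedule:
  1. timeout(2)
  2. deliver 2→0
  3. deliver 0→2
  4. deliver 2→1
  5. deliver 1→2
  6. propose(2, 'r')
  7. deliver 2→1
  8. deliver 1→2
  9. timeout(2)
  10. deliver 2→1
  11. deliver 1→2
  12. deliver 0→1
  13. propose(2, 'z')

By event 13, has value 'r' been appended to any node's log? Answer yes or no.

after 1 — timeout(2): n2:cand/t1/[-]
after 2 — deliver 2→0: n0:foll/t1/[-]
after 3 — deliver 0→2: n2:lead/t1/[-]
after 4 — deliver 2→1: n1:foll/t1/[-]
after 5 — deliver 1→2: ·
after 6 — propose(2,'r'): n2:lead/t1/[r]
after 7 — deliver 2→1: n1:foll/t1/[r]
after 8 — deliver 1→2: ·
after 9 — timeout(2): n2:cand/t2/[r]
after 10 — deliver 2→1: n1:foll/t2/[r]
after 11 — deliver 1→2: n2:lead/t2/[r]
after 12 — deliver 0→1: ·
after 13 — propose(2,'z'): n2:lead/t2/[r,z]

yes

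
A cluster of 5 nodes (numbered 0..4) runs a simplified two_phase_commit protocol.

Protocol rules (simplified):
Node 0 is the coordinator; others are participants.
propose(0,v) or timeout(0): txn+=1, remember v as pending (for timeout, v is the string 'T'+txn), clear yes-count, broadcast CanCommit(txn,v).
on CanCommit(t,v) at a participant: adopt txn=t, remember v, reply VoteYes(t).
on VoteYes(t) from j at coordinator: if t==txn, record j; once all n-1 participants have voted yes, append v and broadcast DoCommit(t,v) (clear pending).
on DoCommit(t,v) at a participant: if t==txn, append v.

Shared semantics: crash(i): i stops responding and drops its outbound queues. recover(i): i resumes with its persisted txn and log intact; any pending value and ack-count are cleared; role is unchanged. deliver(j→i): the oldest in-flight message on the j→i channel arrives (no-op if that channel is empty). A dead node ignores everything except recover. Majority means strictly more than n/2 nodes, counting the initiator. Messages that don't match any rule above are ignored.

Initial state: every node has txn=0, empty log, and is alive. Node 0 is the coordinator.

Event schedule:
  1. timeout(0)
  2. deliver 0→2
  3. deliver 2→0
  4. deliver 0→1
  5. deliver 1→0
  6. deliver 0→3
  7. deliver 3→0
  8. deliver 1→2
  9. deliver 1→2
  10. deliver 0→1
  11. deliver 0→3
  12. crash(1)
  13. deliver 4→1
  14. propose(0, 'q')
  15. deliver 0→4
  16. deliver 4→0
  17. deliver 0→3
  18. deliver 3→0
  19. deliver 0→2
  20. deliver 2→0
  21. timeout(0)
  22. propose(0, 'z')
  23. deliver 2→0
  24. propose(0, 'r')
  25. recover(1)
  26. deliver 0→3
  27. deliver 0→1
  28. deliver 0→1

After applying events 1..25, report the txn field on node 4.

1

step 1 timeout(0): 0={coor,t=1,log=-}
step 2 deliver 0→2: 2={part,t=1,log=-}
step 3 deliver 2→0: —
step 4 deliver 0→1: 1={part,t=1,log=-}
step 5 deliver 1→0: —
step 6 deliver 0→3: 3={part,t=1,log=-}
step 7 deliver 3→0: —
step 8 deliver 1→2: —
step 9 deliver 1→2: —
step 10 deliver 0→1: —
step 11 deliver 0→3: —
step 12 crash(1): 1={✗part,t=1,log=-}
step 13 deliver 4→1: —
step 14 propose(0,'q'): 0={coor,t=2,log=-}
step 15 deliver 0→4: 4={part,t=1,log=-}
step 16 deliver 4→0: —
step 17 deliver 0→3: 3={part,t=2,log=-}
step 18 deliver 3→0: —
step 19 deliver 0→2: 2={part,t=2,log=-}
step 20 deliver 2→0: —
step 21 timeout(0): 0={coor,t=3,log=-}
step 22 propose(0,'z'): 0={coor,t=4,log=-}
step 23 deliver 2→0: —
step 24 propose(0,'r'): 0={coor,t=5,log=-}
step 25 recover(1): 1={part,t=1,log=-}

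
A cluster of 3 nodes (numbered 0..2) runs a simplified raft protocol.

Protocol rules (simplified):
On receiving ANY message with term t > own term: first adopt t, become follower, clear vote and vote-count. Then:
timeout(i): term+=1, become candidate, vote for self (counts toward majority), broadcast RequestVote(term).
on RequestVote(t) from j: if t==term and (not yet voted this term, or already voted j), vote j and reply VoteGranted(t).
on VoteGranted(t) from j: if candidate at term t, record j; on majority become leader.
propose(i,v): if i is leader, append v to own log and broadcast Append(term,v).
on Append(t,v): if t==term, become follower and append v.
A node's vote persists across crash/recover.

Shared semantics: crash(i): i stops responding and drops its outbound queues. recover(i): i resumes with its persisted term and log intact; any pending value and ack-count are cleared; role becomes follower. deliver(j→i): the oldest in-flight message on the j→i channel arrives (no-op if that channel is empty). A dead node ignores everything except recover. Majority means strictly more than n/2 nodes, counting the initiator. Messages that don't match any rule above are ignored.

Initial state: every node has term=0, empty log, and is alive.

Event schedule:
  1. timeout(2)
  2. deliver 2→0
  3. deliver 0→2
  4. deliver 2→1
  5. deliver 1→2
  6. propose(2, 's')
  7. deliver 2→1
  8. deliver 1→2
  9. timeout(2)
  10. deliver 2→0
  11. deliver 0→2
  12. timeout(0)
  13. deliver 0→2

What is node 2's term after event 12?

e1 timeout(2): 2[cand,t=1,-]
e2 deliver 2→0: 0[foll,t=1,-]
e3 deliver 0→2: 2[lead,t=1,-]
e4 deliver 2→1: 1[foll,t=1,-]
e5 deliver 1→2: ·
e6 propose(2,'s'): 2[lead,t=1,s]
e7 deliver 2→1: 1[foll,t=1,s]
e8 deliver 1→2: ·
e9 timeout(2): 2[cand,t=2,s]
e10 deliver 2→0: 0[foll,t=1,s]
e11 deliver 0→2: ·
e12 timeout(0): 0[cand,t=2,s]

2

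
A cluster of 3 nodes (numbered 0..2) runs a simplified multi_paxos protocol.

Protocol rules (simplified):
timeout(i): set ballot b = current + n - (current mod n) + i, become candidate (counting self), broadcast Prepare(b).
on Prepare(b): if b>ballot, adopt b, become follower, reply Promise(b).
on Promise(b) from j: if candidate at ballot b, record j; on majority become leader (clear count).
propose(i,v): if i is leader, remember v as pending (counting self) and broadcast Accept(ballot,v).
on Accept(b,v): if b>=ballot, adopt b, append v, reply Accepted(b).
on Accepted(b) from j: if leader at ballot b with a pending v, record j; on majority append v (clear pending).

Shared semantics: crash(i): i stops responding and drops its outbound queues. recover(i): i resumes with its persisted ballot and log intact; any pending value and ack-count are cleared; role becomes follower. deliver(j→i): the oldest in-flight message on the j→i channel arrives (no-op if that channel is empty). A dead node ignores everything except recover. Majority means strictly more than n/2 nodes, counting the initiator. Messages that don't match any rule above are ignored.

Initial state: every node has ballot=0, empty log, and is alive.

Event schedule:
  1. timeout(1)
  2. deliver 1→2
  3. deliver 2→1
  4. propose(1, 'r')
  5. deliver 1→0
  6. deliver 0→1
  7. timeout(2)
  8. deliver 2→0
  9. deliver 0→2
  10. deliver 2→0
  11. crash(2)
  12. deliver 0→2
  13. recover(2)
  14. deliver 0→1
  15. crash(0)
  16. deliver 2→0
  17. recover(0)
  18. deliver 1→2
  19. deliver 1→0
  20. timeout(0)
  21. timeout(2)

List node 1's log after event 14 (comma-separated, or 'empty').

[1] timeout(1) → N1(cand b4 [-])
[2] deliver 1→2 → N2(foll b4 [-])
[3] deliver 2→1 → N1(lead b4 [-])
[4] propose(1,'r') → ∅
[5] deliver 1→0 → N0(foll b4 [-])
[6] deliver 0→1 → ∅
[7] timeout(2) → N2(cand b8 [-])
[8] deliver 2→0 → N0(foll b8 [-])
[9] deliver 0→2 → N2(lead b8 [-])
[10] deliver 2→0 → ∅
[11] crash(2) → N2(✗lead b8 [-])
[12] deliver 0→2 → ∅
[13] recover(2) → N2(foll b8 [-])
[14] deliver 0→1 → ∅

empty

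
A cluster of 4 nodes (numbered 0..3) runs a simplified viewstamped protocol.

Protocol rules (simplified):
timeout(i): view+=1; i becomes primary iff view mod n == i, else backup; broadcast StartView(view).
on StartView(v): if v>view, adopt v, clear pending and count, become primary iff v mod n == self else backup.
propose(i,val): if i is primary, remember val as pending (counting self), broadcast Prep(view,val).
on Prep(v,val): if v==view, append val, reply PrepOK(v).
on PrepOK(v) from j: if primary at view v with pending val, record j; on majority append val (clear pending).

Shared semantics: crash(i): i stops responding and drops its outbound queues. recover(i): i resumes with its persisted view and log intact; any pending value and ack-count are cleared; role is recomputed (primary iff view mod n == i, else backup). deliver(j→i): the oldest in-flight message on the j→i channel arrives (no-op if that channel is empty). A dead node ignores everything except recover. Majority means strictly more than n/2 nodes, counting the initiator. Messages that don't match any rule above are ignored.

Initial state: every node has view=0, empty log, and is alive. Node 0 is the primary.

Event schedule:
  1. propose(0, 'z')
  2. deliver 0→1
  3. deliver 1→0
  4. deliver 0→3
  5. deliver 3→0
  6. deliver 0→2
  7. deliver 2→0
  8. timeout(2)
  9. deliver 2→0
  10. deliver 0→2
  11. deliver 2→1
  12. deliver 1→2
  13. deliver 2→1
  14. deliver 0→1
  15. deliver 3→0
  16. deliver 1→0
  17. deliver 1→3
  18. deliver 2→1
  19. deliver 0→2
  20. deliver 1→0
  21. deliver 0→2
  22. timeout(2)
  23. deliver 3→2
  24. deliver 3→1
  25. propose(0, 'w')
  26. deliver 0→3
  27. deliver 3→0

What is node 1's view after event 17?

1

[1] propose(0,'z') → ∅
[2] deliver 0→1 → N1(back v0 [z])
[3] deliver 1→0 → ∅
[4] deliver 0→3 → N3(back v0 [z])
[5] deliver 3→0 → N0(prim v0 [z])
[6] deliver 0→2 → N2(back v0 [z])
[7] deliver 2→0 → ∅
[8] timeout(2) → N2(back v1 [z])
[9] deliver 2→0 → N0(back v1 [z])
[10] deliver 0→2 → ∅
[11] deliver 2→1 → N1(prim v1 [z])
[12] deliver 1→2 → ∅
[13] deliver 2→1 → ∅
[14] deliver 0→1 → ∅
[15] deliver 3→0 → ∅
[16] deliver 1→0 → ∅
[17] deliver 1→3 → ∅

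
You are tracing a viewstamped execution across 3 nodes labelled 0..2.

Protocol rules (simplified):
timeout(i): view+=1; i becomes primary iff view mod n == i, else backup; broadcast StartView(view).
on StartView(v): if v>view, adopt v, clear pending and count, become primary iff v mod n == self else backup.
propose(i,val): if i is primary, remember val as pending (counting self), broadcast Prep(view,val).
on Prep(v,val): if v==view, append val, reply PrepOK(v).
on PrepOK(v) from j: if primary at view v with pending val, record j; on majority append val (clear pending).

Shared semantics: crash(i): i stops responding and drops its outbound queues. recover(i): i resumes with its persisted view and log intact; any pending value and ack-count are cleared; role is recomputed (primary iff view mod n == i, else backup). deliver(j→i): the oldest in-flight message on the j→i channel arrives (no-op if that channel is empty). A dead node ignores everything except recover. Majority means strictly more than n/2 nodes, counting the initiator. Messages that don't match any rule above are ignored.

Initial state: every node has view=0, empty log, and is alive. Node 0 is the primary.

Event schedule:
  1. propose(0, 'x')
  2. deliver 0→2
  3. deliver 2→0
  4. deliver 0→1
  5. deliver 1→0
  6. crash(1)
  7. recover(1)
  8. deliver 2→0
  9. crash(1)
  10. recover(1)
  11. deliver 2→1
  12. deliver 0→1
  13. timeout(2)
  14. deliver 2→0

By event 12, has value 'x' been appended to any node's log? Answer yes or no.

1. propose(0,'x'):  nop
2. deliver 0→2:  <2:back v0 x>
3. deliver 2→0:  <0:prim v0 x>
4. deliver 0→1:  <1:back v0 x>
5. deliver 1→0:  nop
6. crash(1):  <1:✗back v0 x>
7. recover(1):  <1:back v0 x>
8. deliver 2→0:  nop
9. crash(1):  <1:✗back v0 x>
10. recover(1):  <1:back v0 x>
11. deliver 2→1:  nop
12. deliver 0→1:  nop

yes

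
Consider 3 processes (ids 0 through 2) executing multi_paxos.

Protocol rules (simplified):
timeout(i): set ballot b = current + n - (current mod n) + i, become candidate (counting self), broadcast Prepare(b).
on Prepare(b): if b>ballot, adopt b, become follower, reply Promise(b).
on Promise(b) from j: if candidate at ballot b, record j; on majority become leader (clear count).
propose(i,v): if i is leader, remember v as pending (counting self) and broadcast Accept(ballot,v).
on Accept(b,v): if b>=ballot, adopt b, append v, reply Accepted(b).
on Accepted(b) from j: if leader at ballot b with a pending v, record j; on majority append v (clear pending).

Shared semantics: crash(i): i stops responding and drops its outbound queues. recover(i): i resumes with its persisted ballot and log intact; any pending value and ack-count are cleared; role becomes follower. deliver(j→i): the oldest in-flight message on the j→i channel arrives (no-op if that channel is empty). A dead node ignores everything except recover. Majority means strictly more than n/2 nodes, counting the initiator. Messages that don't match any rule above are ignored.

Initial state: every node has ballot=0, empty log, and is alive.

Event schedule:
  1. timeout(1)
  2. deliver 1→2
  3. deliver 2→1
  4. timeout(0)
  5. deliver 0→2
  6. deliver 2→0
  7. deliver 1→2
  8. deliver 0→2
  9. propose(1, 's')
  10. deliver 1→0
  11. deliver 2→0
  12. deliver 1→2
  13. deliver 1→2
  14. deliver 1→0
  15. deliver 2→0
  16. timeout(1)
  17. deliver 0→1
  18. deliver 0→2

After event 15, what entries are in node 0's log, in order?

1. timeout(1):  <1:cand b4 ->
2. deliver 1→2:  <2:foll b4 ->
3. deliver 2→1:  <1:lead b4 ->
4. timeout(0):  <0:cand b3 ->
5. deliver 0→2:  nop
6. deliver 2→0:  nop
7. deliver 1→2:  nop
8. deliver 0→2:  nop
9. propose(1,'s'):  nop
10. deliver 1→0:  <0:foll b4 ->
11. deliver 2→0:  nop
12. deliver 1→2:  <2:foll b4 s>
13. deliver 1→2:  nop
14. deliver 1→0:  <0:foll b4 s>
15. deliver 2→0:  nop

s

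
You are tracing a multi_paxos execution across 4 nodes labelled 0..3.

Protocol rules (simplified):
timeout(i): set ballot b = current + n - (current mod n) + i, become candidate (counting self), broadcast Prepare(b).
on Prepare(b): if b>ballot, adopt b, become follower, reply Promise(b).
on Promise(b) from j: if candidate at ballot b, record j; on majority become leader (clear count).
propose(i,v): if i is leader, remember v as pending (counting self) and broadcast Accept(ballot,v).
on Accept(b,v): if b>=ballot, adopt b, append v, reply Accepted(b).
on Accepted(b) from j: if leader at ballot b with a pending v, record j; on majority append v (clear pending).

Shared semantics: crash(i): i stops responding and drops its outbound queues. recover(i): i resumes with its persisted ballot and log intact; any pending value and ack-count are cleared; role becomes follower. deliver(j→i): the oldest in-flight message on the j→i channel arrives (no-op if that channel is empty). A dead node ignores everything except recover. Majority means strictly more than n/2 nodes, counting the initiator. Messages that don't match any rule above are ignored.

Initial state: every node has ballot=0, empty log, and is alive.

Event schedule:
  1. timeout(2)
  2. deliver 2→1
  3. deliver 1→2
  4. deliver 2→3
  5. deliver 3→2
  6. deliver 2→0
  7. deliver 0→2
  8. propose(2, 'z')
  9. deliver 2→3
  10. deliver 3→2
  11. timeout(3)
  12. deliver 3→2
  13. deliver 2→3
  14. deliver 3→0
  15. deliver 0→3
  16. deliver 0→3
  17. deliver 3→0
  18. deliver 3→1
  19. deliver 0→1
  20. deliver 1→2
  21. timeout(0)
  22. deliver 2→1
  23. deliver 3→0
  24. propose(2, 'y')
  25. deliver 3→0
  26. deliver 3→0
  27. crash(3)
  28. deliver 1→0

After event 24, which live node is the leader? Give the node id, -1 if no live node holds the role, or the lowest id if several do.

3

step 1 timeout(2): 2={cand,b=6,log=-}
step 2 deliver 2→1: 1={foll,b=6,log=-}
step 3 deliver 1→2: —
step 4 deliver 2→3: 3={foll,b=6,log=-}
step 5 deliver 3→2: 2={lead,b=6,log=-}
step 6 deliver 2→0: 0={foll,b=6,log=-}
step 7 deliver 0→2: —
step 8 propose(2,'z'): —
step 9 deliver 2→3: 3={foll,b=6,log=z}
step 10 deliver 3→2: —
step 11 timeout(3): 3={cand,b=11,log=z}
step 12 deliver 3→2: 2={foll,b=11,log=-}
step 13 deliver 2→3: —
step 14 deliver 3→0: 0={foll,b=11,log=-}
step 15 deliver 0→3: 3={lead,b=11,log=z}
step 16 deliver 0→3: —
step 17 deliver 3→0: —
step 18 deliver 3→1: 1={foll,b=11,log=-}
step 19 deliver 0→1: —
step 20 deliver 1→2: —
step 21 timeout(0): 0={cand,b=12,log=-}
step 22 deliver 2→1: —
step 23 deliver 3→0: —
step 24 propose(2,'y'): —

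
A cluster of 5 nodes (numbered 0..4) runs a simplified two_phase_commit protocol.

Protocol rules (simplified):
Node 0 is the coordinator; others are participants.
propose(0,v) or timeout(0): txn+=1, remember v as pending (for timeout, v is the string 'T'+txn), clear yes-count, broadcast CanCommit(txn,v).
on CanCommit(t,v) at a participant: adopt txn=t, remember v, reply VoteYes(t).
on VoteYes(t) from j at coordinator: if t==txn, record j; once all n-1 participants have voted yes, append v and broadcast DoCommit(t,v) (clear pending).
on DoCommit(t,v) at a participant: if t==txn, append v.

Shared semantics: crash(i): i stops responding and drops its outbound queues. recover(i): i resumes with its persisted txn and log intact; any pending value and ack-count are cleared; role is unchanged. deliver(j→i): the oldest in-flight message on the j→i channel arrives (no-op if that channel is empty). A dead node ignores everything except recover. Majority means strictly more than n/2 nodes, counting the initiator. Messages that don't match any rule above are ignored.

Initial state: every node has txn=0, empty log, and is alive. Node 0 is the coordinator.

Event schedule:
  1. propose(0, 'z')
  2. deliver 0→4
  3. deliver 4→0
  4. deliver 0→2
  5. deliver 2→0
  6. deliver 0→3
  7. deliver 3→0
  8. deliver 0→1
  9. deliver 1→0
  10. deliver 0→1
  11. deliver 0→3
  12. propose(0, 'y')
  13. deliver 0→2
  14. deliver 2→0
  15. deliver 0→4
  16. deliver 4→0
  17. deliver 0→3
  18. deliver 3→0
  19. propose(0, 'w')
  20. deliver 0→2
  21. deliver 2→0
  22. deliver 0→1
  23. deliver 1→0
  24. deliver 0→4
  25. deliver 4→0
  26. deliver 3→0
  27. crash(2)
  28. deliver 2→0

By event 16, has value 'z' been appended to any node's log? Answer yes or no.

yes

after 1 — propose(0,'z'): n0:coor/t1/[-]
after 2 — deliver 0→4: n4:part/t1/[-]
after 3 — deliver 4→0: ·
after 4 — deliver 0→2: n2:part/t1/[-]
after 5 — deliver 2→0: ·
after 6 — deliver 0→3: n3:part/t1/[-]
after 7 — deliver 3→0: ·
after 8 — deliver 0→1: n1:part/t1/[-]
after 9 — deliver 1→0: n0:coor/t1/[z]
after 10 — deliver 0→1: n1:part/t1/[z]
after 11 — deliver 0→3: n3:part/t1/[z]
after 12 — propose(0,'y'): n0:coor/t2/[z]
after 13 — deliver 0→2: n2:part/t1/[z]
after 14 — deliver 2→0: ·
after 15 — deliver 0→4: n4:part/t1/[z]
after 16 — deliver 4→0: ·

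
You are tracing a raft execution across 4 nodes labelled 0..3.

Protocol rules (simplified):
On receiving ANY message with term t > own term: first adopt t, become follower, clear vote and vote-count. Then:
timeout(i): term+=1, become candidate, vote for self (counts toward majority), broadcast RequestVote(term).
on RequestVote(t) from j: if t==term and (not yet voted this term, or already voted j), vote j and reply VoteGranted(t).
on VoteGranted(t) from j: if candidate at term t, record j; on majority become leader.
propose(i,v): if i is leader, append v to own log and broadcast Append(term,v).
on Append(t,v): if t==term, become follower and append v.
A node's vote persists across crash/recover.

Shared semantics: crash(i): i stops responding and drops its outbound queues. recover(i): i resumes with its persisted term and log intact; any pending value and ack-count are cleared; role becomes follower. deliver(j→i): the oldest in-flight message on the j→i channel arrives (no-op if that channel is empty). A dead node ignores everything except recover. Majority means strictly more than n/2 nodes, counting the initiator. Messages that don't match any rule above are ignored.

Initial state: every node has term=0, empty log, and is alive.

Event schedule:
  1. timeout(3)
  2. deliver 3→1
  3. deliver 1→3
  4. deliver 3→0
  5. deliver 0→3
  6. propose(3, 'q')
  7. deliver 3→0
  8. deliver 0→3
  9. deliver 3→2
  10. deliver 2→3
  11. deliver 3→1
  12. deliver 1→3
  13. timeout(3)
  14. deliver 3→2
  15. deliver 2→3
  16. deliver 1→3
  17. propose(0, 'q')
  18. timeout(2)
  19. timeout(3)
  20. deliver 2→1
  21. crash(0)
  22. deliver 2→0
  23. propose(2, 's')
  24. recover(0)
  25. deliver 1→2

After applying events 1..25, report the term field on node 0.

step 1 timeout(3): 3={cand,t=1,log=-}
step 2 deliver 3→1: 1={foll,t=1,log=-}
step 3 deliver 1→3: —
step 4 deliver 3→0: 0={foll,t=1,log=-}
step 5 deliver 0→3: 3={lead,t=1,log=-}
step 6 propose(3,'q'): 3={lead,t=1,log=q}
step 7 deliver 3→0: 0={foll,t=1,log=q}
step 8 deliver 0→3: —
step 9 deliver 3→2: 2={foll,t=1,log=-}
step 10 deliver 2→3: —
step 11 deliver 3→1: 1={foll,t=1,log=q}
step 12 deliver 1→3: —
step 13 timeout(3): 3={cand,t=2,log=q}
step 14 deliver 3→2: 2={foll,t=1,log=q}
step 15 deliver 2→3: —
step 16 deliver 1→3: —
step 17 propose(0,'q'): —
step 18 timeout(2): 2={cand,t=2,log=q}
step 19 timeout(3): 3={cand,t=3,log=q}
step 20 deliver 2→1: 1={foll,t=2,log=q}
step 21 crash(0): 0={✗foll,t=1,log=q}
step 22 deliver 2→0: —
step 23 propose(2,'s'): —
step 24 recover(0): 0={foll,t=1,log=q}
step 25 deliver 1→2: —

1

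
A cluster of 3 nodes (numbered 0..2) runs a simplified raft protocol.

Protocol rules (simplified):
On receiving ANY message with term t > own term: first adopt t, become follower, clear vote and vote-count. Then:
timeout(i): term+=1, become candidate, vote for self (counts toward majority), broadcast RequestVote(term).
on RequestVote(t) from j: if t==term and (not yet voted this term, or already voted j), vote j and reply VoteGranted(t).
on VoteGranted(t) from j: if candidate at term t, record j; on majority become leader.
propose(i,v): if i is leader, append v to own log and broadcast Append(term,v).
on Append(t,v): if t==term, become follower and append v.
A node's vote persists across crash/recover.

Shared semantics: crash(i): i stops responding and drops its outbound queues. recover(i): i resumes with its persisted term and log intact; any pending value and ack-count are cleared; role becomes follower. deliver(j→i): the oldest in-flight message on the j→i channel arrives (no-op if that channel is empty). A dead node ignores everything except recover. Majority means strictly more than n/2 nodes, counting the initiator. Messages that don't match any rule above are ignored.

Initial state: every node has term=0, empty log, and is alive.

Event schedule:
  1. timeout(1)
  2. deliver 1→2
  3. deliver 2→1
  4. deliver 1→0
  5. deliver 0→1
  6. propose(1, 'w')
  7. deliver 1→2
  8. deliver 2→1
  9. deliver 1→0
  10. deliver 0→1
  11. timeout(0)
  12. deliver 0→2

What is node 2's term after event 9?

[1] timeout(1) → N1(cand t1 [-])
[2] deliver 1→2 → N2(foll t1 [-])
[3] deliver 2→1 → N1(lead t1 [-])
[4] deliver 1→0 → N0(foll t1 [-])
[5] deliver 0→1 → ∅
[6] propose(1,'w') → N1(lead t1 [w])
[7] deliver 1→2 → N2(foll t1 [w])
[8] deliver 2→1 → ∅
[9] deliver 1→0 → N0(foll t1 [w])

1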